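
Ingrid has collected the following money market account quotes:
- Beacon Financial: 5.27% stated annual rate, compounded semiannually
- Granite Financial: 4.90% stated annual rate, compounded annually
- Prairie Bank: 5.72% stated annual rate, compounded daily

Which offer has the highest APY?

Prairie Bank

Beacon Financial: (1 + 0.0527/2)^2 − 1 = 5.339%
Granite Financial: compounded annually, EAR = 4.900%
Prairie Bank: (1 + 0.0572/365)^365 − 1 = 5.886%
The highest effective annual rate is Prairie Bank at 5.886%.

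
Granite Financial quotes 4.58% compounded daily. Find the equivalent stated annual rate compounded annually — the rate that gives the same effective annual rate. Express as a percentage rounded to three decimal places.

EAR = (1 + 0.0458/365)^365 − 1 = 0.046862.
Compounded annually, the equivalent nominal rate is the EAR itself: 4.686%.

4.686%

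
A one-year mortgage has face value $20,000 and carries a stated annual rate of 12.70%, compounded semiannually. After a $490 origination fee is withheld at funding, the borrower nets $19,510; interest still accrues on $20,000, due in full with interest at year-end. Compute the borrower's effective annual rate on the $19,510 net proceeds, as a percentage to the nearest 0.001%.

15.944%

Amount owed after one year: 20,000 × (1 + 0.1270/2)^2 = 20,000 × 1.131032 = $22,620.64.
Effective rate on net proceeds: 22,620.64 / 19,510 − 1 = 0.159438 = 15.944%.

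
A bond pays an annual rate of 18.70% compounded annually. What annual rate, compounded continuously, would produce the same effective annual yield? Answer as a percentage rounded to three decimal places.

Compounded annually, EAR = nominal = 0.187000.
Equivalent continuous rate: r = ln(1 + 0.187000) = 0.171429 = 17.143%.

17.143%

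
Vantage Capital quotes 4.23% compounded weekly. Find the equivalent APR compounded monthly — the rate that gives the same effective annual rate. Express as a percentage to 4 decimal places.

4.2357%

EAR = (1 + 0.0423/52)^52 − 1 = 0.043189.
Solve (1 + r/12)^12 = 1.043189: r/12 = 1.043189^(1/12) − 1 = 0.003530, so r = 0.042357 = 4.2357%.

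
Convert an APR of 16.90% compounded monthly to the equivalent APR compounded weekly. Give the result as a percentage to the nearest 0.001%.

16.809%

EAR = (1 + 0.1690/12)^12 − 1 = 0.182725.
Solve (1 + r/52)^52 = 1.182725: r/52 = 1.182725^(1/52) − 1 = 0.003233, so r = 0.168092 = 16.809%.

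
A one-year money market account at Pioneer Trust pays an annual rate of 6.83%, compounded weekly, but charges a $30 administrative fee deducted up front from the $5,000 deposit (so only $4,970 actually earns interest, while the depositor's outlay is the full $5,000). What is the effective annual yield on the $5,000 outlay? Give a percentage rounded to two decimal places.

6.42%

Value after one year: 4,970 × (1 + 0.0683/52)^52 = 4,970 × 1.070638 = $5,321.07.
Effective yield on the $5,000 outlay: 5,321.07 / 5,000 − 1 = 0.064215 = 6.42%.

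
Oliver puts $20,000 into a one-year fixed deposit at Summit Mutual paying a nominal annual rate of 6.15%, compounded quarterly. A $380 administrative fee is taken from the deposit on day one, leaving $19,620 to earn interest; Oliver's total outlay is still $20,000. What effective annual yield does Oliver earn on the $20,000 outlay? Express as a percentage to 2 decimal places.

4.27%

Value after one year: 19,620 × (1 + 0.0615/4)^4 = 19,620 × 1.062933 = $20,854.74.
Effective yield on the $20,000 outlay: 20,854.74 / 20,000 − 1 = 0.042737 = 4.27%.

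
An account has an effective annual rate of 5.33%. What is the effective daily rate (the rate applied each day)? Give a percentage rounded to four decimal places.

The per-day rate i satisfies (1 + i)^365 = 1 + 0.0533.
i = 1.0533^(1/365) − 1 = 0.0001423 = 0.0142%.

0.0142%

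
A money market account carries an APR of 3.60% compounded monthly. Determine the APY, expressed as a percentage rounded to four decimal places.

3.6600%

EAR = (1 + 0.0360/12)^12 − 1.
= 1.036600 − 1 = 3.6600%.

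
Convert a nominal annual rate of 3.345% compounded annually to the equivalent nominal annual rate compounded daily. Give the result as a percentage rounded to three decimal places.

3.290%

Compounded annually, EAR = nominal = 0.033450.
Solve (1 + r/365)^365 = 1.033450: r/365 = 1.033450^(1/365) − 1 = 0.000090, so r = 0.032904 = 3.290%.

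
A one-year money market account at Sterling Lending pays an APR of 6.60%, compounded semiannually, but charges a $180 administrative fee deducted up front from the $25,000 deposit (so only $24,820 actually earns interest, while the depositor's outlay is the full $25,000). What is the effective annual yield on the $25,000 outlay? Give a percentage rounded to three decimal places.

Value after one year: 24,820 × (1 + 0.0660/2)^2 = 24,820 × 1.067089 = $26,485.15.
Effective yield on the $25,000 outlay: 26,485.15 / 25,000 − 1 = 0.059406 = 5.941%.

5.941%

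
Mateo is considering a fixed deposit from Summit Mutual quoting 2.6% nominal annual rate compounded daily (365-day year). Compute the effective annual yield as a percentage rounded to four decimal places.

EAR = (1 + 0.026/365)^365 − 1.
= (1 + 0.000071)^365 − 1 = 1.026340 − 1 = 2.6340%.

2.6340%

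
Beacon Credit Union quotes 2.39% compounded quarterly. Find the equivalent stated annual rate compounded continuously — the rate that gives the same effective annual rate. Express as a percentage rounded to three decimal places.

2.383%

EAR = (1 + 0.0239/4)^4 − 1 = 0.024115.
Equivalent continuous rate: r = ln(1 + 0.024115) = 0.023829 = 2.383%.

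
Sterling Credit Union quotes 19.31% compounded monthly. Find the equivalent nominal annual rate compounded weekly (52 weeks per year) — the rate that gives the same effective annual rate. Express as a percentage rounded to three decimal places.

EAR = (1 + 0.1931/12)^12 − 1 = 0.211141.
Solve (1 + r/52)^52 = 1.211141: r/52 = 1.211141^(1/52) − 1 = 0.003691, so r = 0.191916 = 19.192%.

19.192%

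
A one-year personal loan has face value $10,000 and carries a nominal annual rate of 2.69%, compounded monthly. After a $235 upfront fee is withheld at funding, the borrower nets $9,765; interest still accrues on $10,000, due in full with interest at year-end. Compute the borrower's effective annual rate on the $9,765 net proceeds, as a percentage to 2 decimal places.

5.20%

Amount owed after one year: 10,000 × (1 + 0.0269/12)^12 = 10,000 × 1.027234 = $10,272.34.
Effective rate on net proceeds: 10,272.34 / 9,765 − 1 = 0.051955 = 5.20%.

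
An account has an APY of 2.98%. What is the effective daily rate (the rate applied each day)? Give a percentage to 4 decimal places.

The per-day rate i satisfies (1 + i)^365 = 1 + 0.0298.
i = 1.0298^(1/365) − 1 = 0.0000805 = 0.0080%.

0.0080%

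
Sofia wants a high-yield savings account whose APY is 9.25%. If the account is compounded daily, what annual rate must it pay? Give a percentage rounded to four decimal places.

8.8479%

(1 + r/365)^365 − 1 = 0.0925, so 1 + r/365 = 1.0925^(1/365).
r/365 = 0.000242, so r = 0.088479 = 8.8479%.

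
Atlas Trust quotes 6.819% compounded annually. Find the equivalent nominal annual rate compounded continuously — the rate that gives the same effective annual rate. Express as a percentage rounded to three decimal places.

Compounded annually, EAR = nominal = 0.068190.
Equivalent continuous rate: r = ln(1 + 0.068190) = 0.065966 = 6.597%.

6.597%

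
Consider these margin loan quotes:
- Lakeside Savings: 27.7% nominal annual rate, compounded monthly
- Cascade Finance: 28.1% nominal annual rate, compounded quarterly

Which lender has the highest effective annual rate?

Lakeside Savings

Lakeside Savings: (1 + 0.277/12)^12 − 1 = 31.502%
Cascade Finance: (1 + 0.281/4)^4 − 1 = 31.202%
The highest effective annual rate is Lakeside Savings at 31.502%.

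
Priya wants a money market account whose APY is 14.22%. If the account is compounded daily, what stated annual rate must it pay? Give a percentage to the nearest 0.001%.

(1 + r/365)^365 − 1 = 0.1422, so 1 + r/365 = 1.1422^(1/365).
r/365 = 0.000364, so r = 0.132980 = 13.298%.

13.298%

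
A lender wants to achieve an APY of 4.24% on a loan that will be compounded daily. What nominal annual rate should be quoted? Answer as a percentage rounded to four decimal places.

4.1528%

(1 + r/365)^365 − 1 = 0.0424, so 1 + r/365 = 1.0424^(1/365).
r/365 = 0.000114, so r = 0.041528 = 4.1528%.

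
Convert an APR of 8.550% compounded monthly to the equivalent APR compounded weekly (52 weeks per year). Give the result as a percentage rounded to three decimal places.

EAR = (1 + 0.08550/12)^12 − 1 = 0.088931.
Solve (1 + r/52)^52 = 1.088931: r/52 = 1.088931^(1/52) − 1 = 0.001640, so r = 0.085267 = 8.527%.

8.527%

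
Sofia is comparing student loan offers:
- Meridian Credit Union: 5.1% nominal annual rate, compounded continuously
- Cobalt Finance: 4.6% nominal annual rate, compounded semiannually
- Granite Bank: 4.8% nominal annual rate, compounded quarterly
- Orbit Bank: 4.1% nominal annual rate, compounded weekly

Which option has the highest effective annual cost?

Meridian Credit Union: e^0.051 − 1 = 5.232%
Cobalt Finance: (1 + 0.046/2)^2 − 1 = 4.653%
Granite Bank: (1 + 0.048/4)^4 − 1 = 4.887%
Orbit Bank: (1 + 0.041/52)^52 − 1 = 4.184%
The highest effective annual rate is Meridian Credit Union at 5.232%.

Meridian Credit Union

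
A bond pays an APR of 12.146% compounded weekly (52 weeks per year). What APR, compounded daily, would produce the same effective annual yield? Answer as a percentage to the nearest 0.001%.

12.134%

EAR = (1 + 0.12146/52)^52 − 1 = 0.128984.
Solve (1 + r/365)^365 = 1.128984: r/365 = 1.128984^(1/365) − 1 = 0.000332, so r = 0.121339 = 12.134%.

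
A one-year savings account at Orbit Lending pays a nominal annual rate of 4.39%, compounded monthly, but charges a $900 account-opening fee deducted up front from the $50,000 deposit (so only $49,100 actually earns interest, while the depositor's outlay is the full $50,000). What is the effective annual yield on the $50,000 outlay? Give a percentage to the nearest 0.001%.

2.599%

Value after one year: 49,100 × (1 + 0.0439/12)^12 = 49,100 × 1.044794 = $51,299.39.
Effective yield on the $50,000 outlay: 51,299.39 / 50,000 − 1 = 0.025988 = 2.599%.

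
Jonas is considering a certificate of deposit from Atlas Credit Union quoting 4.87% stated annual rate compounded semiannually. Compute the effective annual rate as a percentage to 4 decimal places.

4.9293%

EAR = (1 + 0.0487/2)^2 − 1.
= (1 + 0.024350)^2 − 1 = 1.049293 − 1 = 4.9293%.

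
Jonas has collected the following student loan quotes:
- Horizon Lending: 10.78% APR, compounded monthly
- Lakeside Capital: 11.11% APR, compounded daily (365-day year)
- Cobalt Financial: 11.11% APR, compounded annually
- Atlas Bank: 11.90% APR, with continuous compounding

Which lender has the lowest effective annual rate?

Horizon Lending: (1 + 0.1078/12)^12 − 1 = 11.329%
Lakeside Capital: (1 + 0.1111/365)^365 − 1 = 11.749%
Cobalt Financial: compounded annually, EAR = 11.110%
Atlas Bank: e^0.1190 − 1 = 12.637%
The lowest effective annual rate is Cobalt Financial at 11.110%.

Cobalt Financial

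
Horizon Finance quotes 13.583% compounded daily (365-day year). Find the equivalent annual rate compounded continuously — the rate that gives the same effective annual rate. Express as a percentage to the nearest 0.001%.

EAR = (1 + 0.13583/365)^365 − 1 = 0.145458.
Equivalent continuous rate: r = ln(1 + 0.145458) = 0.135805 = 13.580%.

13.580%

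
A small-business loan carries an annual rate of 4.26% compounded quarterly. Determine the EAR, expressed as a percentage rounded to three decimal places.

4.329%

EAR = (1 + 0.0426/4)^4 − 1.
= 1.043285 − 1 = 4.329%.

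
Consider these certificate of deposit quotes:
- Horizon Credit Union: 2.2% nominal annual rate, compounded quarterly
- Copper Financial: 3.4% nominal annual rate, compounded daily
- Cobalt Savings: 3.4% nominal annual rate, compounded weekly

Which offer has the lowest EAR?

Horizon Credit Union: (1 + 0.022/4)^4 − 1 = 2.218%
Copper Financial: (1 + 0.034/365)^365 − 1 = 3.458%
Cobalt Savings: (1 + 0.034/52)^52 − 1 = 3.457%
The lowest effective annual rate is Horizon Credit Union at 2.218%.

Horizon Credit Union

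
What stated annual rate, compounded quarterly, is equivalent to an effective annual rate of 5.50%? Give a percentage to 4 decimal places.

(1 + r/4)^4 − 1 = 0.0550, so 1 + r/4 = 1.0550^(1/4).
r/4 = 0.013475, so r = 0.053901 = 5.3901%.

5.3901%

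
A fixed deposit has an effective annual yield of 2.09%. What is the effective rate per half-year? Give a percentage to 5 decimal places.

1.03960%

The per-half-year rate i satisfies (1 + i)^2 = 1 + 0.0209.
i = 1.0209^(1/2) − 1 = 0.0103960 = 1.03960%.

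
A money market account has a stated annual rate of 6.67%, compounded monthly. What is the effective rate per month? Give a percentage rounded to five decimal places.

With a nominal annual rate compounded monthly, the periodic rate is the nominal rate divided by 12.
i = 0.0667 / 12 = 0.0055583 = 0.55583%.

0.55583%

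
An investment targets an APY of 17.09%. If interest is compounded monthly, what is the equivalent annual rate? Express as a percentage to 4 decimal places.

15.8814%

(1 + r/12)^12 − 1 = 0.1709, so 1 + r/12 = 1.1709^(1/12).
r/12 = 0.013235, so r = 0.158814 = 15.8814%.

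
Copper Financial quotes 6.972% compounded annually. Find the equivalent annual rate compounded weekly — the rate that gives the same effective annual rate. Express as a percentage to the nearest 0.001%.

Compounded annually, EAR = nominal = 0.069720.
Solve (1 + r/52)^52 = 1.069720: r/52 = 1.069720^(1/52) − 1 = 0.001297, so r = 0.067441 = 6.744%.

6.744%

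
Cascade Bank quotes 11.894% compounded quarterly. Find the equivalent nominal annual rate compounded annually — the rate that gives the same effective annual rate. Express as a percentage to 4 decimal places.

12.4351%

EAR = (1 + 0.11894/4)^4 − 1 = 0.124351.
Compounded annually, the equivalent nominal rate is the EAR itself: 12.4351%.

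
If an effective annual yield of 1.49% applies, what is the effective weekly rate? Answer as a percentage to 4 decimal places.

0.0284%

The per-week rate i satisfies (1 + i)^52 = 1 + 0.0149.
i = 1.0149^(1/52) − 1 = 0.0002845 = 0.0284%.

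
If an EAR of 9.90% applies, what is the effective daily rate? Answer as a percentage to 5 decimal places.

0.02587%

The per-day rate i satisfies (1 + i)^365 = 1 + 0.0990.
i = 1.0990^(1/365) − 1 = 0.0002587 = 0.02587%.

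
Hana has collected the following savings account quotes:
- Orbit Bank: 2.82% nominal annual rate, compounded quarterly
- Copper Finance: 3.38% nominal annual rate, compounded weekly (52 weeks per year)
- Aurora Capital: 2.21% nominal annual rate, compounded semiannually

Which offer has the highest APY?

Copper Finance

Orbit Bank: (1 + 0.0282/4)^4 − 1 = 2.850%
Copper Finance: (1 + 0.0338/52)^52 − 1 = 3.437%
Aurora Capital: (1 + 0.0221/2)^2 − 1 = 2.222%
The highest effective annual rate is Copper Finance at 3.437%.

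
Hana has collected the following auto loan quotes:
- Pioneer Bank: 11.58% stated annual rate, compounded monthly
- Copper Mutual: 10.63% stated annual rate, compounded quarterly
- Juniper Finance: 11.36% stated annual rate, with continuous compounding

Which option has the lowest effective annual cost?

Pioneer Bank: (1 + 0.1158/12)^12 − 1 = 12.215%
Copper Mutual: (1 + 0.1063/4)^4 − 1 = 11.061%
Juniper Finance: e^0.1136 − 1 = 12.030%
The lowest effective annual rate is Copper Mutual at 11.061%.

Copper Mutual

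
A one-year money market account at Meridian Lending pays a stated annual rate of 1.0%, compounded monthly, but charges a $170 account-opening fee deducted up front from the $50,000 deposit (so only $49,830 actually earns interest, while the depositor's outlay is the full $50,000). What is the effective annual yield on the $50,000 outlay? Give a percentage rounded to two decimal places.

0.66%

Value after one year: 49,830 × (1 + 0.010/12)^12 = 49,830 × 1.010046 = $50,330.59.
Effective yield on the $50,000 outlay: 50,330.59 / 50,000 − 1 = 0.006612 = 0.66%.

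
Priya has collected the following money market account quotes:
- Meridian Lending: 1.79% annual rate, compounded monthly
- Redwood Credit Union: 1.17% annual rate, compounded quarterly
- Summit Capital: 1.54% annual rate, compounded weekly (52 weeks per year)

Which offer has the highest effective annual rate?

Meridian Lending

Meridian Lending: (1 + 0.0179/12)^12 − 1 = 1.805%
Redwood Credit Union: (1 + 0.0117/4)^4 − 1 = 1.175%
Summit Capital: (1 + 0.0154/52)^52 − 1 = 1.552%
The highest effective annual rate is Meridian Lending at 1.805%.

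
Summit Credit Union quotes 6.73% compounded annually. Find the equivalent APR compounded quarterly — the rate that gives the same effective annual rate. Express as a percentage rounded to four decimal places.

6.5665%

Compounded annually, EAR = nominal = 0.067300.
Solve (1 + r/4)^4 = 1.067300: r/4 = 1.067300^(1/4) − 1 = 0.016416, so r = 0.065665 = 6.5665%.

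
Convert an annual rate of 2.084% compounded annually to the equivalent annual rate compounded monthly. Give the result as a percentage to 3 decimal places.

Compounded annually, EAR = nominal = 0.020840.
Solve (1 + r/12)^12 = 1.020840: r/12 = 1.020840^(1/12) − 1 = 0.001720, so r = 0.020644 = 2.064%.

2.064%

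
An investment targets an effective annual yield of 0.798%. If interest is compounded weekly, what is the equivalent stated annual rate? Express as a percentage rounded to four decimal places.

0.7949%

(1 + r/52)^52 − 1 = 0.00798, so 1 + r/52 = 1.00798^(1/52).
r/52 = 0.000153, so r = 0.007949 = 0.7949%.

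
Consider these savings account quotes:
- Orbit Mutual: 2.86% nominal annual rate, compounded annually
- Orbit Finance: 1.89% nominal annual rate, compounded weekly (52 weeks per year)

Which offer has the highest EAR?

Orbit Mutual

Orbit Mutual: compounded annually, EAR = 2.860%
Orbit Finance: (1 + 0.0189/52)^52 − 1 = 1.908%
The highest effective annual rate is Orbit Mutual at 2.860%.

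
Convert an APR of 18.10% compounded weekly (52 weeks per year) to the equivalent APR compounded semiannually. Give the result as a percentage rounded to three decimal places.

18.910%

EAR = (1 + 0.1810/52)^52 − 1 = 0.198039.
Solve (1 + r/2)^2 = 1.198039: r/2 = 1.198039^(1/2) − 1 = 0.094549, so r = 0.189099 = 18.910%.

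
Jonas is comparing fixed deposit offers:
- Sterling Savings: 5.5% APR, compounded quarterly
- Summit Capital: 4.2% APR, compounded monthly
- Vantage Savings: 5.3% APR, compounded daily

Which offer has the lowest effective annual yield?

Sterling Savings: (1 + 0.055/4)^4 − 1 = 5.614%
Summit Capital: (1 + 0.042/12)^12 − 1 = 4.282%
Vantage Savings: (1 + 0.053/365)^365 − 1 = 5.443%
The lowest effective annual rate is Summit Capital at 4.282%.

Summit Capital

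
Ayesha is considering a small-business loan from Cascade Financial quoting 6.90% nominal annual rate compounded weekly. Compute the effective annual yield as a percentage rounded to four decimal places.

EAR = (1 + 0.0690/52)^52 − 1.
= (1 + 0.001327)^52 − 1 = 1.071387 − 1 = 7.1387%.

7.1387%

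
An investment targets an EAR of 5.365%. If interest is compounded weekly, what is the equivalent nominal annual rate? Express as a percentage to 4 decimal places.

(1 + r/52)^52 − 1 = 0.05365, so 1 + r/52 = 1.05365^(1/52).
r/52 = 0.001006, so r = 0.052287 = 5.2287%.

5.2287%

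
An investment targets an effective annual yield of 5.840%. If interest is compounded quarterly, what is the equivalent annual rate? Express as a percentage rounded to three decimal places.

(1 + r/4)^4 − 1 = 0.05840, so 1 + r/4 = 1.05840^(1/4).
r/4 = 0.014291, so r = 0.057163 = 5.716%.

5.716%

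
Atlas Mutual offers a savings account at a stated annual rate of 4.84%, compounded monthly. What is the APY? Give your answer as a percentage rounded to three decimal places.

EAR = (1 + 0.0484/12)^12 − 1.
= 1.049488 − 1 = 4.949%.

4.949%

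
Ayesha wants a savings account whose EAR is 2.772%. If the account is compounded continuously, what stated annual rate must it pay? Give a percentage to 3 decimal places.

2.734%

Continuous: nominal r satisfies e^r − 1 = 0.02772.
r = ln(1 + 0.02772) = ln(1.02772) = 0.027343 = 2.734%.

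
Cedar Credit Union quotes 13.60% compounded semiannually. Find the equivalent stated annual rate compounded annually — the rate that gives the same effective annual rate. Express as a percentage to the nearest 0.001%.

EAR = (1 + 0.1360/2)^2 − 1 = 0.140624.
Compounded annually, the equivalent nominal rate is the EAR itself: 14.062%.

14.062%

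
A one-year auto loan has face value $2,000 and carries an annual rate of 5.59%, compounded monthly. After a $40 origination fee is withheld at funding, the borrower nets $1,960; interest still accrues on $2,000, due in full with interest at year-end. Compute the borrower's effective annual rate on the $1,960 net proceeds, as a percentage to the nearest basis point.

Amount owed after one year: 2,000 × (1 + 0.0559/12)^12 = 2,000 × 1.057355 = $2,114.71.
Effective rate on net proceeds: 2,114.71 / 1,960 − 1 = 0.078933 = 7.89%.

7.89%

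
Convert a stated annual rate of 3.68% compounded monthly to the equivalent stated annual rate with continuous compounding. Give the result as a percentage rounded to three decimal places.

EAR = (1 + 0.0368/12)^12 − 1 = 0.037427.
Equivalent continuous rate: r = ln(1 + 0.037427) = 0.036744 = 3.674%.

3.674%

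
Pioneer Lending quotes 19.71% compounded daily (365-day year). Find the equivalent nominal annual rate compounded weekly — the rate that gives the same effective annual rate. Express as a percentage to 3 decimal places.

19.742%

EAR = (1 + 0.1971/365)^365 − 1 = 0.217801.
Solve (1 + r/52)^52 = 1.217801: r/52 = 1.217801^(1/52) − 1 = 0.003797, so r = 0.197421 = 19.742%.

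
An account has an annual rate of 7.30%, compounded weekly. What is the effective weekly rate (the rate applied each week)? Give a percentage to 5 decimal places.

With a nominal annual rate compounded weekly, the periodic rate is the nominal rate divided by 52.
i = 0.0730 / 52 = 0.0014038 = 0.14038%.

0.14038%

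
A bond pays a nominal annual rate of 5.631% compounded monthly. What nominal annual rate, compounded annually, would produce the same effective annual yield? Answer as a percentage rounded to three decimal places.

EAR = (1 + 0.05631/12)^12 − 1 = 0.057786.
Compounded annually, the equivalent nominal rate is the EAR itself: 5.779%.

5.779%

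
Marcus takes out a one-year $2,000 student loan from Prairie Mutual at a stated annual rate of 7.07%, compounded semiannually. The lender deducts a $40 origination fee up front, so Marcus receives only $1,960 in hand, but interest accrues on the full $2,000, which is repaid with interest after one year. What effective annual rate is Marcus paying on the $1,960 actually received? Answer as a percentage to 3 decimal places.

Amount owed after one year: 2,000 × (1 + 0.0707/2)^2 = 2,000 × 1.071950 = $2,143.90.
Effective rate on net proceeds: 2,143.90 / 1,960 − 1 = 0.093826 = 9.383%.

9.383%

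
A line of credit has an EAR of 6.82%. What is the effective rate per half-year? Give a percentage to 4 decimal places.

The per-half-year rate i satisfies (1 + i)^2 = 1 + 0.0682.
i = 1.0682^(1/2) − 1 = 0.0335376 = 3.3538%.

3.3538%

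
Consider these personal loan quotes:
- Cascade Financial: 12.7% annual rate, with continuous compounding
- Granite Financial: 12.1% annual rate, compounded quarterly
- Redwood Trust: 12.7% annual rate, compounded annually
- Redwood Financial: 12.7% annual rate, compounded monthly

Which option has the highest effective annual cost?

Cascade Financial

Cascade Financial: e^0.127 − 1 = 13.542%
Granite Financial: (1 + 0.121/4)^4 − 1 = 12.660%
Redwood Trust: compounded annually, EAR = 12.700%
Redwood Financial: (1 + 0.127/12)^12 − 1 = 13.466%
The highest effective annual rate is Cascade Financial at 13.542%.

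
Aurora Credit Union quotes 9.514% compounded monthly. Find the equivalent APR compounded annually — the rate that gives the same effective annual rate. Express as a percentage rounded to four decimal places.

EAR = (1 + 0.09514/12)^12 − 1 = 0.099400.
Compounded annually, the equivalent nominal rate is the EAR itself: 9.9400%.

9.9400%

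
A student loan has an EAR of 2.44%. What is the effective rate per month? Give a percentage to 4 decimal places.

0.2011%

The per-month rate i satisfies (1 + i)^12 = 1 + 0.0244.
i = 1.0244^(1/12) − 1 = 0.0020109 = 0.2011%.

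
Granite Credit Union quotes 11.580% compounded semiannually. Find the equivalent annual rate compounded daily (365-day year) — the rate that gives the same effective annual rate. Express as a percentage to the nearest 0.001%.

EAR = (1 + 0.11580/2)^2 − 1 = 0.119152.
Solve (1 + r/365)^365 = 1.119152: r/365 = 1.119152^(1/365) − 1 = 0.000308, so r = 0.112589 = 11.259%.

11.259%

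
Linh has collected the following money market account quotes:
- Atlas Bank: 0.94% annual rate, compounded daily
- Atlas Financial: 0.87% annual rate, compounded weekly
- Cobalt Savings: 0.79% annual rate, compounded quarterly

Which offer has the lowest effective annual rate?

Atlas Bank: (1 + 0.0094/365)^365 − 1 = 0.944%
Atlas Financial: (1 + 0.0087/52)^52 − 1 = 0.874%
Cobalt Savings: (1 + 0.0079/4)^4 − 1 = 0.792%
The lowest effective annual rate is Cobalt Savings at 0.792%.

Cobalt Savings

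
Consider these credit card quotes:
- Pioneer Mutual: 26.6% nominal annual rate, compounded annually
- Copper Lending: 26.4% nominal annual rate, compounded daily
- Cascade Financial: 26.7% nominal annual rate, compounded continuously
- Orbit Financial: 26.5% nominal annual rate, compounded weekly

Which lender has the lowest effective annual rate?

Pioneer Mutual: compounded annually, EAR = 26.600%
Copper Lending: (1 + 0.264/365)^365 − 1 = 30.200%
Cascade Financial: e^0.267 − 1 = 30.604%
Orbit Financial: (1 + 0.265/52)^52 − 1 = 30.255%
The lowest effective annual rate is Pioneer Mutual at 26.600%.

Pioneer Mutual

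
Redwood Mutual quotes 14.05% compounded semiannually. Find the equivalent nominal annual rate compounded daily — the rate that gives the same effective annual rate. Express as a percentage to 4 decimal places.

13.5810%

EAR = (1 + 0.1405/2)^2 − 1 = 0.145435.
Solve (1 + r/365)^365 = 1.145435: r/365 = 1.145435^(1/365) − 1 = 0.000372, so r = 0.135810 = 13.5810%.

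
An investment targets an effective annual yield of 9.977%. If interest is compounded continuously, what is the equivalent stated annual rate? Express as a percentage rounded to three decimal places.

9.510%

Continuous: nominal r satisfies e^r − 1 = 0.09977.
r = ln(1 + 0.09977) = ln(1.09977) = 0.095101 = 9.510%.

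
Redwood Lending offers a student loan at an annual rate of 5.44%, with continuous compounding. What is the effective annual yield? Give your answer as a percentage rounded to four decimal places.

5.5907%

With continuous compounding, EAR = e^0.0544 − 1.
e^0.0544 = 1.055907, so EAR = 0.055907 = 5.5907%.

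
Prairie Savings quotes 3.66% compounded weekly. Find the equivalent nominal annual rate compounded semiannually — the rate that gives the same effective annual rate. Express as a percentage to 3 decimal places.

3.692%

EAR = (1 + 0.0366/52)^52 − 1 = 0.037265.
Solve (1 + r/2)^2 = 1.037265: r/2 = 1.037265^(1/2) − 1 = 0.018462, so r = 0.036924 = 3.692%.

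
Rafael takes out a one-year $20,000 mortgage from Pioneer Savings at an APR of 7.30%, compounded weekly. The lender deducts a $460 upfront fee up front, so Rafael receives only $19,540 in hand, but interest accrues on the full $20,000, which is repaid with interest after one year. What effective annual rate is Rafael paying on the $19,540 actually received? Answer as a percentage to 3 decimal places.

10.100%

Amount owed after one year: 20,000 × (1 + 0.0730/52)^52 = 20,000 × 1.075675 = $21,513.51.
Effective rate on net proceeds: 21,513.51 / 19,540 − 1 = 0.100998 = 10.100%.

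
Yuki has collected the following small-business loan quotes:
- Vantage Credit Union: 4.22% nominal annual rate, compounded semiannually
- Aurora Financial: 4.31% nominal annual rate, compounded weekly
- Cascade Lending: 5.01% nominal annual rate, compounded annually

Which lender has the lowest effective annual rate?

Vantage Credit Union: (1 + 0.0422/2)^2 − 1 = 4.265%
Aurora Financial: (1 + 0.0431/52)^52 − 1 = 4.402%
Cascade Lending: compounded annually, EAR = 5.010%
The lowest effective annual rate is Vantage Credit Union at 4.265%.

Vantage Credit Union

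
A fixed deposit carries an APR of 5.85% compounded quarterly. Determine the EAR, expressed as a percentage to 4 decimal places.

EAR = (1 + 0.0585/4)^4 − 1.
= (1 + 0.014625)^4 − 1 = 1.059796 − 1 = 5.9796%.

5.9796%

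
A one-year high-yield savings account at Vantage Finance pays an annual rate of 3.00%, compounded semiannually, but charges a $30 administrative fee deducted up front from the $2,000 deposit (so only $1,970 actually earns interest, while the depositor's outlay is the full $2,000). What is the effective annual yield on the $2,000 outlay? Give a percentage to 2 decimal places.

1.48%

Value after one year: 1,970 × (1 + 0.0300/2)^2 = 1,970 × 1.030225 = $2,029.54.
Effective yield on the $2,000 outlay: 2,029.54 / 2,000 − 1 = 0.014772 = 1.48%.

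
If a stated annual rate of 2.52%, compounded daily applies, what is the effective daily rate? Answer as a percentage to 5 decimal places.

0.00690%

With a nominal annual rate compounded daily, the periodic rate is the nominal rate divided by 365.
i = 0.0252 / 365 = 0.0000690 = 0.00690%.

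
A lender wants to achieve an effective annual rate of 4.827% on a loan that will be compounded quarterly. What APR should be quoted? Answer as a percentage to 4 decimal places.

(1 + r/4)^4 − 1 = 0.04827, so 1 + r/4 = 1.04827^(1/4).
r/4 = 0.011855, so r = 0.047420 = 4.7420%.

4.7420%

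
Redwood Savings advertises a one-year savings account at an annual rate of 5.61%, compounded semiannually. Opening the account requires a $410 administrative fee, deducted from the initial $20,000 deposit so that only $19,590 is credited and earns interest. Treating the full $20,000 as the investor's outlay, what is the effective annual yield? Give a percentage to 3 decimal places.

Value after one year: 19,590 × (1 + 0.0561/2)^2 = 19,590 × 1.056887 = $20,704.41.
Effective yield on the $20,000 outlay: 20,704.41 / 20,000 − 1 = 0.035221 = 3.522%.

3.522%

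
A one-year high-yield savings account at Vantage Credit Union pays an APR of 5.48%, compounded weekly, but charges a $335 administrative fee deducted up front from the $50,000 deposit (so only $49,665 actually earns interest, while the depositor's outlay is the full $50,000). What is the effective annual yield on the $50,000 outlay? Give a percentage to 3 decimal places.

4.922%

Value after one year: 49,665 × (1 + 0.0548/52)^52 = 49,665 × 1.056299 = $52,461.08.
Effective yield on the $50,000 outlay: 52,461.08 / 50,000 − 1 = 0.049222 = 4.922%.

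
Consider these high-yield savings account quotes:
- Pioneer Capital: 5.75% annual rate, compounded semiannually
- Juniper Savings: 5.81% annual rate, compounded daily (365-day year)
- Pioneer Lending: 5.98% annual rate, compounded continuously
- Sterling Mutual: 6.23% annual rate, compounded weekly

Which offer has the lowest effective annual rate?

Pioneer Capital

Pioneer Capital: (1 + 0.0575/2)^2 − 1 = 5.833%
Juniper Savings: (1 + 0.0581/365)^365 − 1 = 5.982%
Pioneer Lending: e^0.0598 − 1 = 6.162%
Sterling Mutual: (1 + 0.0623/52)^52 − 1 = 6.424%
The lowest effective annual rate is Pioneer Capital at 5.833%.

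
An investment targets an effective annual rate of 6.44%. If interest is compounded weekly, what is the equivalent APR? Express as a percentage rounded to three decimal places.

6.245%

(1 + r/52)^52 − 1 = 0.0644, so 1 + r/52 = 1.0644^(1/52).
r/52 = 0.001201, so r = 0.062449 = 6.245%.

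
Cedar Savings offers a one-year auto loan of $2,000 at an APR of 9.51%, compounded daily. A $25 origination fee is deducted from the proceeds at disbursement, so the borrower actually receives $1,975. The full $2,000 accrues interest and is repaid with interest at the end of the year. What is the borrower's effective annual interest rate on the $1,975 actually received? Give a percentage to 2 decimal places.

11.37%

Amount owed after one year: 2,000 × (1 + 0.0951/365)^365 = 2,000 × 1.099755 = $2,199.51.
Effective rate on net proceeds: 2,199.51 / 1,975 − 1 = 0.113676 = 11.37%.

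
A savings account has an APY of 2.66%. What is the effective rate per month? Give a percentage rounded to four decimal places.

The per-month rate i satisfies (1 + i)^12 = 1 + 0.0266.
i = 1.0266^(1/12) − 1 = 0.0021901 = 0.2190%.

0.2190%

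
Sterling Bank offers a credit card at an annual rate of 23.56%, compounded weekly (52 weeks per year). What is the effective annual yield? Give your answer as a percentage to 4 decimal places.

26.4995%

EAR = (1 + 0.2356/52)^52 − 1.
= (1 + 0.004531)^52 − 1 = 1.264995 − 1 = 26.4995%.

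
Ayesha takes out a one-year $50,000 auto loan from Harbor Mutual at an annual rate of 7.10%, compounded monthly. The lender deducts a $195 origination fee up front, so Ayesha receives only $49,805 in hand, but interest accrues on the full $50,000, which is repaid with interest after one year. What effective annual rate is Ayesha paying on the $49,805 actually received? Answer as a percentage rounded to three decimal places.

Amount owed after one year: 50,000 × (1 + 0.0710/12)^12 = 50,000 × 1.073357 = $53,667.83.
Effective rate on net proceeds: 53,667.83 / 49,805 − 1 = 0.077559 = 7.756%.

7.756%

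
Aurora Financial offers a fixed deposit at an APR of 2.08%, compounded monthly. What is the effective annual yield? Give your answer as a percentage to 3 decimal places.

EAR = (1 + 0.0208/12)^12 − 1.
= (1 + 0.001733)^12 − 1 = 1.020999 − 1 = 2.100%.

2.100%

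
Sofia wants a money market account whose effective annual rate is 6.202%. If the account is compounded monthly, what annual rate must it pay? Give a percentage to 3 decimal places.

6.032%

(1 + r/12)^12 − 1 = 0.06202, so 1 + r/12 = 1.06202^(1/12).
r/12 = 0.005027, so r = 0.060324 = 6.032%.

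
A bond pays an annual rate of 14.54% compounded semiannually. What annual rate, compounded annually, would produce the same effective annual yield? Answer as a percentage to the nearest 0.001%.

15.069%

EAR = (1 + 0.1454/2)^2 − 1 = 0.150685.
Compounded annually, the equivalent nominal rate is the EAR itself: 15.069%.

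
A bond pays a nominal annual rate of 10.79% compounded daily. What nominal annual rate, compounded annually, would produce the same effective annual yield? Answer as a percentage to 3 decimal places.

11.392%

EAR = (1 + 0.1079/365)^365 − 1 = 0.113919.
Compounded annually, the equivalent nominal rate is the EAR itself: 11.392%.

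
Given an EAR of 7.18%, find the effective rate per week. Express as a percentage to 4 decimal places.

The per-week rate i satisfies (1 + i)^52 = 1 + 0.0718.
i = 1.0718^(1/52) − 1 = 0.0013343 = 0.1334%.

0.1334%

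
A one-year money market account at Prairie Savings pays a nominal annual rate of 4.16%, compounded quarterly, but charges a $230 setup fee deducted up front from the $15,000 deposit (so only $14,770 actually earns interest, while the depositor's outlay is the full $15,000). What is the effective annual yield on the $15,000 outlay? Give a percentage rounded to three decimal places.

Value after one year: 14,770 × (1 + 0.0416/4)^4 = 14,770 × 1.042253 = $15,394.08.
Effective yield on the $15,000 outlay: 15,394.08 / 15,000 − 1 = 0.026272 = 2.627%.

2.627%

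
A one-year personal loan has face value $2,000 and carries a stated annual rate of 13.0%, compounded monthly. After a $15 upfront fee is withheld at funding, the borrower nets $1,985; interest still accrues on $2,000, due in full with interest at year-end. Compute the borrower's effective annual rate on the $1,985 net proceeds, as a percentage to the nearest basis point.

14.66%

Amount owed after one year: 2,000 × (1 + 0.130/12)^12 = 2,000 × 1.138032 = $2,276.06.
Effective rate on net proceeds: 2,276.06 / 1,985 − 1 = 0.146632 = 14.66%.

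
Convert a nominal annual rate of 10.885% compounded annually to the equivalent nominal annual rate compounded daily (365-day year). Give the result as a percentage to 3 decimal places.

10.334%

Compounded annually, EAR = nominal = 0.108850.
Solve (1 + r/365)^365 = 1.108850: r/365 = 1.108850^(1/365) − 1 = 0.000283, so r = 0.103338 = 10.334%.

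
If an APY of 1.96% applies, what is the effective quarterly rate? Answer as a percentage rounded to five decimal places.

The per-quarter rate i satisfies (1 + i)^4 = 1 + 0.0196.
i = 1.0196^(1/4) − 1 = 0.0048644 = 0.48644%.

0.48644%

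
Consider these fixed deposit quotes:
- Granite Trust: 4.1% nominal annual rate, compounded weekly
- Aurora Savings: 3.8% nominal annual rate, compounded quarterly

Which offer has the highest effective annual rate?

Granite Trust

Granite Trust: (1 + 0.041/52)^52 − 1 = 4.184%
Aurora Savings: (1 + 0.038/4)^4 − 1 = 3.854%
The highest effective annual rate is Granite Trust at 4.184%.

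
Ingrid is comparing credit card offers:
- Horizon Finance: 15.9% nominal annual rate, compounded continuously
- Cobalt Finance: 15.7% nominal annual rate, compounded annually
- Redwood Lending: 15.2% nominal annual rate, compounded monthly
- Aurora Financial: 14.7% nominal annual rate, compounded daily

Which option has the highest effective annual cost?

Horizon Finance

Horizon Finance: e^0.159 − 1 = 17.234%
Cobalt Finance: compounded annually, EAR = 15.700%
Redwood Lending: (1 + 0.152/12)^12 − 1 = 16.305%
Aurora Financial: (1 + 0.147/365)^365 − 1 = 15.832%
The highest effective annual rate is Horizon Finance at 17.234%.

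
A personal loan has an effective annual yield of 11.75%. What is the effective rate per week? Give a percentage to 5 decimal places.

The per-week rate i satisfies (1 + i)^52 = 1 + 0.1175.
i = 1.1175^(1/52) − 1 = 0.0021387 = 0.21387%.

0.21387%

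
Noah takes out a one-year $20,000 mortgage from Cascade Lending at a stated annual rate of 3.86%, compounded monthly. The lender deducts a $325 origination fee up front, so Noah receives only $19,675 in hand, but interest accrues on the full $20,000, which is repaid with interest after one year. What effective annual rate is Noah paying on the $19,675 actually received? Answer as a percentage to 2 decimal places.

Amount owed after one year: 20,000 × (1 + 0.0386/12)^12 = 20,000 × 1.039290 = $20,785.81.
Effective rate on net proceeds: 20,785.81 / 19,675 − 1 = 0.056458 = 5.65%.

5.65%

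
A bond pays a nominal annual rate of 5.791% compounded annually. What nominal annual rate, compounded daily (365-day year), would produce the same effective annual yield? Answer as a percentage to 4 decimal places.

5.6300%

Compounded annually, EAR = nominal = 0.057910.
Solve (1 + r/365)^365 = 1.057910: r/365 = 1.057910^(1/365) − 1 = 0.000154, so r = 0.056300 = 5.6300%.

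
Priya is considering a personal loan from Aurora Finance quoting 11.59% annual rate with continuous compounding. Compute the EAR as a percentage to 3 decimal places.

With continuous compounding, EAR = e^0.1159 − 1.
e^0.1159 = 1.122884, so EAR = 0.122884 = 12.288%.

12.288%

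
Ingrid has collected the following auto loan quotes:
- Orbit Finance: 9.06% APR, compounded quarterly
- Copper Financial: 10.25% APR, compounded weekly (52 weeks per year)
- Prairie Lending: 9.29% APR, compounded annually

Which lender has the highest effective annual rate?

Copper Financial

Orbit Finance: (1 + 0.0906/4)^4 − 1 = 9.372%
Copper Financial: (1 + 0.1025/52)^52 − 1 = 10.783%
Prairie Lending: compounded annually, EAR = 9.290%
The highest effective annual rate is Copper Financial at 10.783%.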